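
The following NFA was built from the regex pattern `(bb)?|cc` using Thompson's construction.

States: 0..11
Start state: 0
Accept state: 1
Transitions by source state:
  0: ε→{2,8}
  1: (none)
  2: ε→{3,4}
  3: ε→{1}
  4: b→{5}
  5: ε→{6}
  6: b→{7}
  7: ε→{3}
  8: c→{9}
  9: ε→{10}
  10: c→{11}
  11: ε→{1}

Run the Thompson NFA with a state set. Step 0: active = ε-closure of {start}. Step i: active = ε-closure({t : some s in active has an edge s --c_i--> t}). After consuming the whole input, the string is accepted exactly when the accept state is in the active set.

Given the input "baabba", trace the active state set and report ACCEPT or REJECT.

Answer: REJECT

Trace:
S₀ = ε-closure({0}) = {0,1,2,3,4,8}
'b' @ 1: {5,6}
'a' @ 2: {}  — dead — no transitions
rest 'abba' ignored (set empty)
after full input: {}  (accept=1 not in)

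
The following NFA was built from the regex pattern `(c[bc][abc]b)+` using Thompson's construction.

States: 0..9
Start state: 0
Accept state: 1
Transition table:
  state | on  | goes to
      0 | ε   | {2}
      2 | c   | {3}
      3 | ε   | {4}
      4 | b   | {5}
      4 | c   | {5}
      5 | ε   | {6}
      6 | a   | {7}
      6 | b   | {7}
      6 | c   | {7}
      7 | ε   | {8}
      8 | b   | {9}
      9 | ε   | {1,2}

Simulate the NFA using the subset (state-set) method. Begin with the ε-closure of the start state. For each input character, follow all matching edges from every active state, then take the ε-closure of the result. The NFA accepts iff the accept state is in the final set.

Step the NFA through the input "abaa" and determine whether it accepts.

Answer: REJECT

Trace:
initial (ε-close {0}): {0,2}
'a' @ 1: {}  — state set empty
rest 'baa' ignored (set empty)
after full input: {}  (accept=1 not in)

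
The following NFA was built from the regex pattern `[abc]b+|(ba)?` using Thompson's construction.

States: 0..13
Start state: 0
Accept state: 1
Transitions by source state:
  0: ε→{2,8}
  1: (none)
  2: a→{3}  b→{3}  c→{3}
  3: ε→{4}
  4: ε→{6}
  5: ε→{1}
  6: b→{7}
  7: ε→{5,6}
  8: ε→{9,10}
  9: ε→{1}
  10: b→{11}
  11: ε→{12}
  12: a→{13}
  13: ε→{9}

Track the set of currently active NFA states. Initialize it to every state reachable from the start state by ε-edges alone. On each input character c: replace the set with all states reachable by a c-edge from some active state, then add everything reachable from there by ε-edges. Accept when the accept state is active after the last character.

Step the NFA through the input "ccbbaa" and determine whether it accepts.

Answer: REJECT

Trace:
start: ε-closure({0}) = {0,1,2,8,9,10}
'c' @ 1: {3,4,6}
'c' @ 2: {}  — no active states
rest 'bbaa' ignored (set empty)
final: {}; accept 1 not in set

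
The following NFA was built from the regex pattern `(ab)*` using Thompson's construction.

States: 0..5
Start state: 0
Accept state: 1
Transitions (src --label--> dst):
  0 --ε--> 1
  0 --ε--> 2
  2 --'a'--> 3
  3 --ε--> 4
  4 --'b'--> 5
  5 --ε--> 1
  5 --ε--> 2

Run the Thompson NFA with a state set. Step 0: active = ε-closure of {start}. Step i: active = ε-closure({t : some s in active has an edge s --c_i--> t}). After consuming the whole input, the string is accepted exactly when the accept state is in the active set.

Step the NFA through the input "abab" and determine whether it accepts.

Answer: ACCEPT

Steps:
initial (ε-close {0}): {0,1,2}
'a' @ 1: {3,4}
'b' @ 2: {1,2,5}  (accept∈set)
'a' @ 3: {3,4}
'b' @ 4: {1,2,5}  (accept∈set)
end set {1,2,5} — state 1 in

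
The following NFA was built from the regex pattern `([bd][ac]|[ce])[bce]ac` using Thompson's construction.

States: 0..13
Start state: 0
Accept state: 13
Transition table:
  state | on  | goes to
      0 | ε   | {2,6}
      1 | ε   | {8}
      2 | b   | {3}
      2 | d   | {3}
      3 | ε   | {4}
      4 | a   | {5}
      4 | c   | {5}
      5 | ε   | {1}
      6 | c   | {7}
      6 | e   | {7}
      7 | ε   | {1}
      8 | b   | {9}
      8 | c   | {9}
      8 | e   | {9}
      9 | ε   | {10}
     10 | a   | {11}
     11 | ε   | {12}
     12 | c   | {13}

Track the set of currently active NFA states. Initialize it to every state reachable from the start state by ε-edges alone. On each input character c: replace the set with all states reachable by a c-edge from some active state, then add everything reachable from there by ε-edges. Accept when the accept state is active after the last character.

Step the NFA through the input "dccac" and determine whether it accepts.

Answer: ACCEPT

Derivation:
S₀ = ε-closure({0}) = {0,2,6}
'd' @ 1: {3,4}
'c' @ 2: {1,5,8}
'c' @ 3: {9,10}
'a' @ 4: {11,12}
'c' @ 5: {13}  [accepting]
after full input: {13}  (accept=13 in)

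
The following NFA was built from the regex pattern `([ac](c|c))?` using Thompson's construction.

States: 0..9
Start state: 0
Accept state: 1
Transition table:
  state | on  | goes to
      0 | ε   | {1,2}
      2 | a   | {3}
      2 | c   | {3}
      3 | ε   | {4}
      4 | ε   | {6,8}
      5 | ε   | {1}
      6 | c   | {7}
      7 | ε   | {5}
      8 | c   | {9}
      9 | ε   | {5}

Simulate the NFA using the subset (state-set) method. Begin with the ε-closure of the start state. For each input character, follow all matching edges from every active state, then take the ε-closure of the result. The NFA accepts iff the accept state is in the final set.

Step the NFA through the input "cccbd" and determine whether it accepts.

S₀ = ε-closure({0}) = {0,1,2}
'c' @ 1: {3,4,6,8}
'c' @ 2: {1,5,7,9}  [accepting]
'c' @ 3: {}  — dead — no transitions
rest 'bd' ignored (set empty)
end set {} — state 1 not in

Answer: REJECT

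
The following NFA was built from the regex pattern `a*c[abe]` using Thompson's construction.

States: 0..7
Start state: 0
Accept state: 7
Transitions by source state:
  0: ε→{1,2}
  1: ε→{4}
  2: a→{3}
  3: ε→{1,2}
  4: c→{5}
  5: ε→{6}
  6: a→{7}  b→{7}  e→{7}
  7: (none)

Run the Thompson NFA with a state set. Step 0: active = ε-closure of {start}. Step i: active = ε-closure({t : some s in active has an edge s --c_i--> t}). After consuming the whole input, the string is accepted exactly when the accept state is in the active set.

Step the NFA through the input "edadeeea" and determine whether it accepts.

Answer: REJECT

Trace:
initial (ε-close {0}): {0,1,2,4}
'e' @ 1: {}  — dead — no transitions
rest 'dadeeea' ignored (set empty)
end set {} — state 7 not in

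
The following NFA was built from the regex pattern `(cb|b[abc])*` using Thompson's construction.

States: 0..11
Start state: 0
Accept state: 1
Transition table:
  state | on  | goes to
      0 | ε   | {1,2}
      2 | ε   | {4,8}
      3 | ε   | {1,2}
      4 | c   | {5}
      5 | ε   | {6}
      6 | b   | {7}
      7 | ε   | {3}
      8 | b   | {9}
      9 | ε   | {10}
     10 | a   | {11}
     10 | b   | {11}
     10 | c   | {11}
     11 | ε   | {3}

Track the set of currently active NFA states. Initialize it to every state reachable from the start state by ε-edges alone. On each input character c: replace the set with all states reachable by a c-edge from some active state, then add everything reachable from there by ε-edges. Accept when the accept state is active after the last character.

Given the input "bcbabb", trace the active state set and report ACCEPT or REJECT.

Answer: ACCEPT

Derivation:
initial (ε-close {0}): {0,1,2,4,8}
'b' @ 1: {9,10}
'c' @ 2: {1,2,3,4,8,11}  ✓accept
'b' @ 3: {9,10}
'a' @ 4: {1,2,3,4,8,11}  ✓accept
'b' @ 5: {9,10}
'b' @ 6: {1,2,3,4,8,11}  ✓accept
end set {1,2,3,4,8,11} — state 1 in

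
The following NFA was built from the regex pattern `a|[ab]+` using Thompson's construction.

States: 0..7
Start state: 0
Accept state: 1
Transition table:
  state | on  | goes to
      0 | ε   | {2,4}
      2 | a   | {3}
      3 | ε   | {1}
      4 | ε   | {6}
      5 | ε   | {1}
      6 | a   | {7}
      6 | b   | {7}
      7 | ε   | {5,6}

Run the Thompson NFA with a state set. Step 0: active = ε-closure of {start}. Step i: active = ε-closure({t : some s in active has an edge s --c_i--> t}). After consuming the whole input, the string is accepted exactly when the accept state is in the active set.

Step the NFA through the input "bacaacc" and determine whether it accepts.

S₀ = ε-closure({0}) = {0,2,4,6}
'b' @ 1: {1,5,6,7}  ✓accept
'a' @ 2: {1,5,6,7}  ✓accept
'c' @ 3: {}  — state set empty
rest 'aacc' ignored (set empty)
after full input: {}  (accept=1 not in)

Answer: REJECT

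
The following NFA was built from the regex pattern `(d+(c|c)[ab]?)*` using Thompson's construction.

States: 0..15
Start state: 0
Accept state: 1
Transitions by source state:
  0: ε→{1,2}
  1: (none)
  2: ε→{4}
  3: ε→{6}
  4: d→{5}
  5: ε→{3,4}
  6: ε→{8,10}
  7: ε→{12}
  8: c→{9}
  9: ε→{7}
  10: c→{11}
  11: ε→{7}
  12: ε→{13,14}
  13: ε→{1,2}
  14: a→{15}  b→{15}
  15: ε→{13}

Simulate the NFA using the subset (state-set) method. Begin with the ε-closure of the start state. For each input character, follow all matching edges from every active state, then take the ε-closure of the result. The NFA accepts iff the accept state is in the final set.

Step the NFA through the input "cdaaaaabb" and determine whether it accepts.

S₀ = ε-closure({0}) = {0,1,2,4}
'c' @ 1: {}  — state set empty
rest 'daaaaabb' ignored (set empty)
end set {} — state 1 not in

Answer: REJECT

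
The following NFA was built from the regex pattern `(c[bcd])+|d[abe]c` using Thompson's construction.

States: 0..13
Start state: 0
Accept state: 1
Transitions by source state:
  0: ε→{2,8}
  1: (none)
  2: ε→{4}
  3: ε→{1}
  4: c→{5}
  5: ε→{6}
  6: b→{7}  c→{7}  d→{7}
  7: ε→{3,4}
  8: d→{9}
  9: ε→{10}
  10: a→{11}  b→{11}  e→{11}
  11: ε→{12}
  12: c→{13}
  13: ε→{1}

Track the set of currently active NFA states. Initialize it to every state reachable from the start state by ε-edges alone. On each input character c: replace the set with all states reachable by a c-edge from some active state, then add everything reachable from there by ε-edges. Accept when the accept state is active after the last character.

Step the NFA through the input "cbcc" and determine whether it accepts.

Answer: ACCEPT

Derivation:
start: ε-closure({0}) = {0,2,4,8}
'c' @ 1: {5,6}
'b' @ 2: {1,3,4,7}  (accept∈set)
'c' @ 3: {5,6}
'c' @ 4: {1,3,4,7}  (accept∈set)
end set {1,3,4,7} — state 1 in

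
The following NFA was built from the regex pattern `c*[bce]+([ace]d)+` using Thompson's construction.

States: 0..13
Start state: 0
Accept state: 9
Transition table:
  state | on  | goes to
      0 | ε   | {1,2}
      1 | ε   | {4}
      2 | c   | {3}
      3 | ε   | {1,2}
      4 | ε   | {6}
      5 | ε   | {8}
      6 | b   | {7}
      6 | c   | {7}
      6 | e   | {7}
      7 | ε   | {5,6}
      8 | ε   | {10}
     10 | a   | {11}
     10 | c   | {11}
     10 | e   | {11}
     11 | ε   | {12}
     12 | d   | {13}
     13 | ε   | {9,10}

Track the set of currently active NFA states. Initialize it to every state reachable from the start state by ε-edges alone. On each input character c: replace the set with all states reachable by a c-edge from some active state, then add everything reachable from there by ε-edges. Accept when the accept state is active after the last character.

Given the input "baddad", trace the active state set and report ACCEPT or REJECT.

S₀ = ε-closure({0}) = {0,1,2,4,6}
'b' @ 1: {5,6,7,8,10}
'a' @ 2: {11,12}
'd' @ 3: {9,10,13}  (accept∈set)
'd' @ 4: {}  — no active states
rest 'ad' ignored (set empty)
end set {} — state 9 not in

Answer: REJECT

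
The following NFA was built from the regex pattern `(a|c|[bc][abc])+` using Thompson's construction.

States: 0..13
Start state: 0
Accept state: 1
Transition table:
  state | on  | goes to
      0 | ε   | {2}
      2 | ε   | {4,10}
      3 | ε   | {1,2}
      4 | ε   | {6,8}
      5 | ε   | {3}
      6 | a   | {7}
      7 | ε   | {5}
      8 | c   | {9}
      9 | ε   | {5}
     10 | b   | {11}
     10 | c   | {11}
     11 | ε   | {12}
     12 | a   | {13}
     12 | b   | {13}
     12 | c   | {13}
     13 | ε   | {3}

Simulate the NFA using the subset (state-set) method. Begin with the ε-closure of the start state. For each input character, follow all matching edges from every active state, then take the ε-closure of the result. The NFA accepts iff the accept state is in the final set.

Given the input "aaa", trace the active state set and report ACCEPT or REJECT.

initial (ε-close {0}): {0,2,4,6,8,10}
'a' @ 1: {1,2,3,4,5,6,7,8,10}  [accepting]
'a' @ 2: {1,2,3,4,5,6,7,8,10}  [accepting]
'a' @ 3: {1,2,3,4,5,6,7,8,10}  [accepting]
after full input: {1,2,3,4,5,6,7,8,10}  (accept=1 in)

Answer: ACCEPT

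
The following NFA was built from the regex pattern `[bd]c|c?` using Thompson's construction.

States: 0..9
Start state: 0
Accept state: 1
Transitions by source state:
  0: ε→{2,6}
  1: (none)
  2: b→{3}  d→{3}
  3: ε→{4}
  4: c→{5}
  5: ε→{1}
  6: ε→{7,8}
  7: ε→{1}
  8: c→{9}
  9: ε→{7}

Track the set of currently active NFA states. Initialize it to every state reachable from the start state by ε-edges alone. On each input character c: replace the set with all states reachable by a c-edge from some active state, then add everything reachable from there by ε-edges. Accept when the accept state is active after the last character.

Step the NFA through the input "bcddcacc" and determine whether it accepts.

Answer: REJECT

Trace:
start: ε-closure({0}) = {0,1,2,6,7,8}
'b' @ 1: {3,4}
'c' @ 2: {1,5}  [accepting]
'd' @ 3: {}  — state set empty
rest 'dcacc' ignored (set empty)
final: {}; accept 1 not in set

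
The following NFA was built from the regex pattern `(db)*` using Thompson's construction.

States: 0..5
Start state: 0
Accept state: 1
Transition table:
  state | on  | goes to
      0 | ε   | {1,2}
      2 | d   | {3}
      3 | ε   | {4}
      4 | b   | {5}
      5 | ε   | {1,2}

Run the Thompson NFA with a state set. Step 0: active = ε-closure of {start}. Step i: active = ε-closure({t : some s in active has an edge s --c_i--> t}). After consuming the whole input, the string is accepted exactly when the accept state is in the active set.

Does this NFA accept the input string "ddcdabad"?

Answer: REJECT

Steps:
S₀ = ε-closure({0}) = {0,1,2}
'd' @ 1: {3,4}
'd' @ 2: {}  — state set empty
rest 'cdabad' ignored (set empty)
after full input: {}  (accept=1 not in)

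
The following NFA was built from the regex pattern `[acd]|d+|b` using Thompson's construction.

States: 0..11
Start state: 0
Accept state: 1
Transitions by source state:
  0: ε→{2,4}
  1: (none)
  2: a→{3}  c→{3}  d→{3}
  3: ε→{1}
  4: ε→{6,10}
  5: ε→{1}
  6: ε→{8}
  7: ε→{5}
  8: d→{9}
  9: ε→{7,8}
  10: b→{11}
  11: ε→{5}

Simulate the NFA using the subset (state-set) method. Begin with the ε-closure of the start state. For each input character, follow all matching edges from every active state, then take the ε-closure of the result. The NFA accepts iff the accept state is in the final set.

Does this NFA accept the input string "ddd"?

Answer: ACCEPT

Derivation:
S₀ = ε-closure({0}) = {0,2,4,6,8,10}
'd' @ 1: {1,3,5,7,8,9}  ✓accept
'd' @ 2: {1,5,7,8,9}  ✓accept
'd' @ 3: {1,5,7,8,9}  ✓accept
after full input: {1,5,7,8,9}  (accept=1 in)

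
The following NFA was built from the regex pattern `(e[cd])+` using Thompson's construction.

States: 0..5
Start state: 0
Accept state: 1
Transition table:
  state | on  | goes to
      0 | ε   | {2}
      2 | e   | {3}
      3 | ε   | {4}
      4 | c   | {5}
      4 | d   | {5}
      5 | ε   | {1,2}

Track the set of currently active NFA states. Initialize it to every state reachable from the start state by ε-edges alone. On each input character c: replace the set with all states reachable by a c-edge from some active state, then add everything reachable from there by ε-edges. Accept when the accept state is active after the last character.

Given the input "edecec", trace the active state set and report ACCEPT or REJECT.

Answer: ACCEPT

Trace:
initial (ε-close {0}): {0,2}
'e' @ 1: {3,4}
'd' @ 2: {1,2,5}  (accept∈set)
'e' @ 3: {3,4}
'c' @ 4: {1,2,5}  (accept∈set)
'e' @ 5: {3,4}
'c' @ 6: {1,2,5}  (accept∈set)
after full input: {1,2,5}  (accept=1 in)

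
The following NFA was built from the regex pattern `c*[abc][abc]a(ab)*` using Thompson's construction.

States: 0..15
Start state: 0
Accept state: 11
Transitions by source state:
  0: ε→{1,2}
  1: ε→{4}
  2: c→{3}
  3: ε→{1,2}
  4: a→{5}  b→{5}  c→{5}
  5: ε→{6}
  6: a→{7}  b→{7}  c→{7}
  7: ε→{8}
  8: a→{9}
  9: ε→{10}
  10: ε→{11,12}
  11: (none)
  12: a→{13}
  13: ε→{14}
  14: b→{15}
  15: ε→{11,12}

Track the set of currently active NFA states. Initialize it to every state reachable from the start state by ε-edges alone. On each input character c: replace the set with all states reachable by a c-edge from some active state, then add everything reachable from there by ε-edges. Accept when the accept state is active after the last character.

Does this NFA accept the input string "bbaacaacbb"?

Answer: REJECT

Trace:
S₀ = ε-closure({0}) = {0,1,2,4}
'b' @ 1: {5,6}
'b' @ 2: {7,8}
'a' @ 3: {9,10,11,12}  ✓accept
'a' @ 4: {13,14}
'c' @ 5: {}  — state set empty
rest 'aacbb' ignored (set empty)
end set {} — state 11 not in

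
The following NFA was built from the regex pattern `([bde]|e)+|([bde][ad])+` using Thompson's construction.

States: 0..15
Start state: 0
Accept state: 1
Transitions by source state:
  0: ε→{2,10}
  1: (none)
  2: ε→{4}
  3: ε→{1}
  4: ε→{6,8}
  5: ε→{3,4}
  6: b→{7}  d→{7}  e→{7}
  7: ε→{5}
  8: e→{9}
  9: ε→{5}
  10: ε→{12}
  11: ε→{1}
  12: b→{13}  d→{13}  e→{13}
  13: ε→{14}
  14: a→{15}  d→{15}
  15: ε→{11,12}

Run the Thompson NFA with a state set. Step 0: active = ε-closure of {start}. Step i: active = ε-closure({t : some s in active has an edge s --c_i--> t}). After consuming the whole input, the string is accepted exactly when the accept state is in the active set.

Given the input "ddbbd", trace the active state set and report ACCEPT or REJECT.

Answer: ACCEPT

Trace:
start: ε-closure({0}) = {0,2,4,6,8,10,12}
'd' @ 1: {1,3,4,5,6,7,8,13,14}  (accept∈set)
'd' @ 2: {1,3,4,5,6,7,8,11,12,15}  (accept∈set)
'b' @ 3: {1,3,4,5,6,7,8,13,14}  (accept∈set)
'b' @ 4: {1,3,4,5,6,7,8}  (accept∈set)
'd' @ 5: {1,3,4,5,6,7,8}  (accept∈set)
final: {1,3,4,5,6,7,8}; accept 1 in set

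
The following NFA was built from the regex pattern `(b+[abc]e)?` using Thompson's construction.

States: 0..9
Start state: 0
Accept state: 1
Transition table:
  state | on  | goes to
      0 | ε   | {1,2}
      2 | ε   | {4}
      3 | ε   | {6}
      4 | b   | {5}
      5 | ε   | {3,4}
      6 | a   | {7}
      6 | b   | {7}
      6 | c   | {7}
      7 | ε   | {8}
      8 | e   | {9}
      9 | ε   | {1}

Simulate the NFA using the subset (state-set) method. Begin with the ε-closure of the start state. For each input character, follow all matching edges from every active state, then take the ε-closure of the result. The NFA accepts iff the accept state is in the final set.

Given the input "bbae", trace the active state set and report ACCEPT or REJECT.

Answer: ACCEPT

Trace:
start: ε-closure({0}) = {0,1,2,4}
'b' @ 1: {3,4,5,6}
'b' @ 2: {3,4,5,6,7,8}
'a' @ 3: {7,8}
'e' @ 4: {1,9}  (accept∈set)
after full input: {1,9}  (accept=1 in)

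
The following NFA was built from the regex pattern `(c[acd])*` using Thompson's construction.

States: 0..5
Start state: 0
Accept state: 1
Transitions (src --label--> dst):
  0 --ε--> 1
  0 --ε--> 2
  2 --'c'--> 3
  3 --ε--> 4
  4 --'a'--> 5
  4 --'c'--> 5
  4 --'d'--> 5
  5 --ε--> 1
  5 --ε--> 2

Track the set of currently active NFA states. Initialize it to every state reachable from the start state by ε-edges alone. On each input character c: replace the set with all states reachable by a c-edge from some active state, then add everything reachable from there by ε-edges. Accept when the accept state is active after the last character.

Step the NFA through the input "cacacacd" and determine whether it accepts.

Answer: ACCEPT

Steps:
start: ε-closure({0}) = {0,1,2}
'c' @ 1: {3,4}
'a' @ 2: {1,2,5}  (accept∈set)
'c' @ 3: {3,4}
'a' @ 4: {1,2,5}  (accept∈set)
'c' @ 5: {3,4}
'a' @ 6: {1,2,5}  (accept∈set)
'c' @ 7: {3,4}
'd' @ 8: {1,2,5}  (accept∈set)
after full input: {1,2,5}  (accept=1 in)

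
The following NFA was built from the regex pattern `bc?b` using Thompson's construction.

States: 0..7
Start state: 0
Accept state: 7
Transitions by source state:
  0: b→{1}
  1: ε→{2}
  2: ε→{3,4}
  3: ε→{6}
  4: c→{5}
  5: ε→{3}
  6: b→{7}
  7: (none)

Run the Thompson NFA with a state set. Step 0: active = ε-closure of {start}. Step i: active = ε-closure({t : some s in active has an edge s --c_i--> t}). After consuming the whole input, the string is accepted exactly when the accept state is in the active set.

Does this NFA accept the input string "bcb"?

Answer: ACCEPT

Trace:
S₀ = ε-closure({0}) = {0}
'b' @ 1: {1,2,3,4,6}
'c' @ 2: {3,5,6}
'b' @ 3: {7}  ✓accept
final: {7}; accept 7 in set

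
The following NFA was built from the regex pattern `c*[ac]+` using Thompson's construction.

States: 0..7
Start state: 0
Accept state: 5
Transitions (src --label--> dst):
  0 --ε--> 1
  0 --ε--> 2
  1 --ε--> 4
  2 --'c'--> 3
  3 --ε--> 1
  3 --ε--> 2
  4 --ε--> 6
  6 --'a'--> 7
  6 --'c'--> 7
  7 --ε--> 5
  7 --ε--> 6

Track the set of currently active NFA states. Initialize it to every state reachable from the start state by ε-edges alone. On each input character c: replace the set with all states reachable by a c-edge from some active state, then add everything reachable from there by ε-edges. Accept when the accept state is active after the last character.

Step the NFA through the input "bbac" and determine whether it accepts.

S₀ = ε-closure({0}) = {0,1,2,4,6}
'b' @ 1: {}  — no active states
rest 'bac' ignored (set empty)
final: {}; accept 5 not in set

Answer: REJECT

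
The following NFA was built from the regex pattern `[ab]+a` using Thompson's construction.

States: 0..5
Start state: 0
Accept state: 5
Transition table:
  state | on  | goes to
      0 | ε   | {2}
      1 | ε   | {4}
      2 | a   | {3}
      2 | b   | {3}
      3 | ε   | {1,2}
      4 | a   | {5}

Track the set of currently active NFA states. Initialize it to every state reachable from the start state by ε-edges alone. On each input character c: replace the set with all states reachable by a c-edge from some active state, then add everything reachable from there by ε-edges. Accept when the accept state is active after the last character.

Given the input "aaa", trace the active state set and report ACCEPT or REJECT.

initial (ε-close {0}): {0,2}
'a' @ 1: {1,2,3,4}
'a' @ 2: {1,2,3,4,5}  (accept∈set)
'a' @ 3: {1,2,3,4,5}  (accept∈set)
final: {1,2,3,4,5}; accept 5 in set

Answer: ACCEPT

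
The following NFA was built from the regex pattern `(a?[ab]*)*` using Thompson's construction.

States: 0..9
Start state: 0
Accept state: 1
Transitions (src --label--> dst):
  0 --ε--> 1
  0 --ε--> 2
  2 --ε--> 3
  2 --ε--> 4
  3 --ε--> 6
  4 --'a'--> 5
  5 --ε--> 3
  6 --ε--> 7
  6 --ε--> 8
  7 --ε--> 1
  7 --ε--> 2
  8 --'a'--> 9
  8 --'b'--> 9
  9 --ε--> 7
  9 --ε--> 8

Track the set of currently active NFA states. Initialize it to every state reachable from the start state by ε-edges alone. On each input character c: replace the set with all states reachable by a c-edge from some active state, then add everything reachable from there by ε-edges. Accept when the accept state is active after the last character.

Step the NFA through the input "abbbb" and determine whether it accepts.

Answer: ACCEPT

Derivation:
initial (ε-close {0}): {0,1,2,3,4,6,7,8}
'a' @ 1: {1,2,3,4,5,6,7,8,9}  (accept∈set)
'b' @ 2: {1,2,3,4,6,7,8,9}  (accept∈set)
'b' @ 3: {1,2,3,4,6,7,8,9}  (accept∈set)
'b' @ 4: {1,2,3,4,6,7,8,9}  (accept∈set)
'b' @ 5: {1,2,3,4,6,7,8,9}  (accept∈set)
final: {1,2,3,4,6,7,8,9}; accept 1 in set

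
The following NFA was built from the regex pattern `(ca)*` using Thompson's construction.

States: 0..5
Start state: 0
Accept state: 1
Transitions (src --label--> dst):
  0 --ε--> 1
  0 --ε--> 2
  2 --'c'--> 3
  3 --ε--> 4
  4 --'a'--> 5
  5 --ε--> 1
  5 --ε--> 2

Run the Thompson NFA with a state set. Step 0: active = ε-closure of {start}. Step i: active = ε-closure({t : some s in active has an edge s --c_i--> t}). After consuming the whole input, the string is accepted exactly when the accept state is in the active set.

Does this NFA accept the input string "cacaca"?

Answer: ACCEPT

Derivation:
S₀ = ε-closure({0}) = {0,1,2}
'c' @ 1: {3,4}
'a' @ 2: {1,2,5}  [accepting]
'c' @ 3: {3,4}
'a' @ 4: {1,2,5}  [accepting]
'c' @ 5: {3,4}
'a' @ 6: {1,2,5}  [accepting]
end set {1,2,5} — state 1 in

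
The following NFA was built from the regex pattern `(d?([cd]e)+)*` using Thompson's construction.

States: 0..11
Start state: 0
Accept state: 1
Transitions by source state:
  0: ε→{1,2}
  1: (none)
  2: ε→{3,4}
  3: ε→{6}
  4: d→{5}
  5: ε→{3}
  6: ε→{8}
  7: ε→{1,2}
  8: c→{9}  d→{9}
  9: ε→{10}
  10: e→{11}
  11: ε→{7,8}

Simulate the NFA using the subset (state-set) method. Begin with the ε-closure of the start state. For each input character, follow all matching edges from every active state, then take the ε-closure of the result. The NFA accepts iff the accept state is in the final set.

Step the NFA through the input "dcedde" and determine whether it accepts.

Answer: ACCEPT

Derivation:
S₀ = ε-closure({0}) = {0,1,2,3,4,6,8}
'd' @ 1: {3,5,6,8,9,10}
'c' @ 2: {9,10}
'e' @ 3: {1,2,3,4,6,7,8,11}  [accepting]
'd' @ 4: {3,5,6,8,9,10}
'd' @ 5: {9,10}
'e' @ 6: {1,2,3,4,6,7,8,11}  [accepting]
final: {1,2,3,4,6,7,8,11}; accept 1 in set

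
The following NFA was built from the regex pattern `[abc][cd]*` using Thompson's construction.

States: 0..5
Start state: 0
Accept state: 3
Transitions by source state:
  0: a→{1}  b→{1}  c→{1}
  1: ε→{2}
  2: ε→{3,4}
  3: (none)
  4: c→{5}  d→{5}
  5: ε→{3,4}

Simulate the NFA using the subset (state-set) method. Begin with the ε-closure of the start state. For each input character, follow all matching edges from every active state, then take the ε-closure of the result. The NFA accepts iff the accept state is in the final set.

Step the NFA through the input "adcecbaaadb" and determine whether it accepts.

start: ε-closure({0}) = {0}
'a' @ 1: {1,2,3,4}  (accept∈set)
'd' @ 2: {3,4,5}  (accept∈set)
'c' @ 3: {3,4,5}  (accept∈set)
'e' @ 4: {}  — no active states
rest 'cbaaadb' ignored (set empty)
final: {}; accept 3 not in set

Answer: REJECT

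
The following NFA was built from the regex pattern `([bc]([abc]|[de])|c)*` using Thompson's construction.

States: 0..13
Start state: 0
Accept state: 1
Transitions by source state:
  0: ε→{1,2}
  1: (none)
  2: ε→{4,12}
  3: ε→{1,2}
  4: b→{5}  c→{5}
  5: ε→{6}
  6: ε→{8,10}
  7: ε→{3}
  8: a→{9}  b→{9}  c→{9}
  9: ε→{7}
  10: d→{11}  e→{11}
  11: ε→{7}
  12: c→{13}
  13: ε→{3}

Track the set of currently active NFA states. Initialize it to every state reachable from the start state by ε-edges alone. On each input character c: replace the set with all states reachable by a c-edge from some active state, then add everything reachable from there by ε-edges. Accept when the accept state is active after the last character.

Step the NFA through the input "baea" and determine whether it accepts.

Answer: REJECT

Trace:
initial (ε-close {0}): {0,1,2,4,12}
'b' @ 1: {5,6,8,10}
'a' @ 2: {1,2,3,4,7,9,12}  [accepting]
'e' @ 3: {}  — no active states
rest 'a' ignored (set empty)
final: {}; accept 1 not in set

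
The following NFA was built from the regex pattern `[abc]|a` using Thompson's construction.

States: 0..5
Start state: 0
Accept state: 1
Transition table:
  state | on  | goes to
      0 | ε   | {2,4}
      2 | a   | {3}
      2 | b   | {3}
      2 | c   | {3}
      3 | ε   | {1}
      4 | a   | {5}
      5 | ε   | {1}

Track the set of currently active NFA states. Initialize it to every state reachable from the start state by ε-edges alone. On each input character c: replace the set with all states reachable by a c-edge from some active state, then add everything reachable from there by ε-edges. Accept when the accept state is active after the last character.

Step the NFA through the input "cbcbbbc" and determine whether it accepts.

initial (ε-close {0}): {0,2,4}
'c' @ 1: {1,3}  [accepting]
'b' @ 2: {}  — state set empty
rest 'cbbbc' ignored (set empty)
after full input: {}  (accept=1 not in)

Answer: REJECT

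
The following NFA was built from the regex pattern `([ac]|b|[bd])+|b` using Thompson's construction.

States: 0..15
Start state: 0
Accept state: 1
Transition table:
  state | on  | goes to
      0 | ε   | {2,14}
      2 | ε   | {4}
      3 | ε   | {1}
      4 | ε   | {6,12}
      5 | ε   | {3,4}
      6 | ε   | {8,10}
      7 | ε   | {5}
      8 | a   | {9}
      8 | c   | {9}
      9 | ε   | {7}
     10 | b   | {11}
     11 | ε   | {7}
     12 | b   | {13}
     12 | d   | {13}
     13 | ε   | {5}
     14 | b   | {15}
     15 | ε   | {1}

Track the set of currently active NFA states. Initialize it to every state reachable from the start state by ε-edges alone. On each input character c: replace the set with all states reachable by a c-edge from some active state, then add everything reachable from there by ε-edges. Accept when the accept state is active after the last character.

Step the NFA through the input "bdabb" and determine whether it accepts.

Answer: ACCEPT

Steps:
start: ε-closure({0}) = {0,2,4,6,8,10,12,14}
'b' @ 1: {1,3,4,5,6,7,8,10,11,12,13,15}  [accepting]
'd' @ 2: {1,3,4,5,6,8,10,12,13}  [accepting]
'a' @ 3: {1,3,4,5,6,7,8,9,10,12}  [accepting]
'b' @ 4: {1,3,4,5,6,7,8,10,11,12,13}  [accepting]
'b' @ 5: {1,3,4,5,6,7,8,10,11,12,13}  [accepting]
final: {1,3,4,5,6,7,8,10,11,12,13}; accept 1 in set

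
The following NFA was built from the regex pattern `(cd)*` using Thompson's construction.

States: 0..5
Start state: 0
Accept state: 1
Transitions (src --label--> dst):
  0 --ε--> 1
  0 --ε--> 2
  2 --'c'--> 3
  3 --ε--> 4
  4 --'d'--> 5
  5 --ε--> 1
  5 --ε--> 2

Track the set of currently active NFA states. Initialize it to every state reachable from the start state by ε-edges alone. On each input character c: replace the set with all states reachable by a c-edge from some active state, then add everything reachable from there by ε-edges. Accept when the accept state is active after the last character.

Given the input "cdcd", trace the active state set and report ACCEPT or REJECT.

Answer: ACCEPT

Derivation:
initial (ε-close {0}): {0,1,2}
'c' @ 1: {3,4}
'd' @ 2: {1,2,5}  [accepting]
'c' @ 3: {3,4}
'd' @ 4: {1,2,5}  [accepting]
after full input: {1,2,5}  (accept=1 in)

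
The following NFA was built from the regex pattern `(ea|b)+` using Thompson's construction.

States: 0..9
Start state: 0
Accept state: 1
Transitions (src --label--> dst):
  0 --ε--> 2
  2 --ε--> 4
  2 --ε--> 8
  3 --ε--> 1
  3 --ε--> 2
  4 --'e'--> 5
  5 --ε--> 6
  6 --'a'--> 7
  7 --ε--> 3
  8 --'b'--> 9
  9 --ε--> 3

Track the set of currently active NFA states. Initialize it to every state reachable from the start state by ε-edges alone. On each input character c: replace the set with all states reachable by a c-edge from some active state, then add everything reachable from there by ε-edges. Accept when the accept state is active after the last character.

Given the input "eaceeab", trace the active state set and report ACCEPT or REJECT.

Answer: REJECT

Trace:
start: ε-closure({0}) = {0,2,4,8}
'e' @ 1: {5,6}
'a' @ 2: {1,2,3,4,7,8}  ✓accept
'c' @ 3: {}  — no active states
rest 'eeab' ignored (set empty)
end set {} — state 1 not in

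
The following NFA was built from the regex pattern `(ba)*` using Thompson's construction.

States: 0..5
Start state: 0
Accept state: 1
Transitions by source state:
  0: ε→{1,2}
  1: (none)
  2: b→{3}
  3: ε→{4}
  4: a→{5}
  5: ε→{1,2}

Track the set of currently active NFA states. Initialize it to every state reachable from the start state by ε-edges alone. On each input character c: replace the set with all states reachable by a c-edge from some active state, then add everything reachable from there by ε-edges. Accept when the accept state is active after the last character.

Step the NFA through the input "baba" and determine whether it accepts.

initial (ε-close {0}): {0,1,2}
'b' @ 1: {3,4}
'a' @ 2: {1,2,5}  ✓accept
'b' @ 3: {3,4}
'a' @ 4: {1,2,5}  ✓accept
after full input: {1,2,5}  (accept=1 in)

Answer: ACCEPT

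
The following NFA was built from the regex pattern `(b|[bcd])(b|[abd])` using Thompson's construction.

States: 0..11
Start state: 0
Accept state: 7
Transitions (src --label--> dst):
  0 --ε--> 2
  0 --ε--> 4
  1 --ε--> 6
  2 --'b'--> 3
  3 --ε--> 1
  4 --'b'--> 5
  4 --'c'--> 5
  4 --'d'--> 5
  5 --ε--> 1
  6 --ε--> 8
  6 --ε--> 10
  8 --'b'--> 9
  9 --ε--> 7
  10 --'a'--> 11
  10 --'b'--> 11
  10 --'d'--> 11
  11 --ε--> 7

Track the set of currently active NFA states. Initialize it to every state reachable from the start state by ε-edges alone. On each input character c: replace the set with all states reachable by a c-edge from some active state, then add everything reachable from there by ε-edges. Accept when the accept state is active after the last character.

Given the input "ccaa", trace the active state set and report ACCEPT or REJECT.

Answer: REJECT

Derivation:
S₀ = ε-closure({0}) = {0,2,4}
'c' @ 1: {1,5,6,8,10}
'c' @ 2: {}  — dead — no transitions
rest 'aa' ignored (set empty)
final: {}; accept 7 not in set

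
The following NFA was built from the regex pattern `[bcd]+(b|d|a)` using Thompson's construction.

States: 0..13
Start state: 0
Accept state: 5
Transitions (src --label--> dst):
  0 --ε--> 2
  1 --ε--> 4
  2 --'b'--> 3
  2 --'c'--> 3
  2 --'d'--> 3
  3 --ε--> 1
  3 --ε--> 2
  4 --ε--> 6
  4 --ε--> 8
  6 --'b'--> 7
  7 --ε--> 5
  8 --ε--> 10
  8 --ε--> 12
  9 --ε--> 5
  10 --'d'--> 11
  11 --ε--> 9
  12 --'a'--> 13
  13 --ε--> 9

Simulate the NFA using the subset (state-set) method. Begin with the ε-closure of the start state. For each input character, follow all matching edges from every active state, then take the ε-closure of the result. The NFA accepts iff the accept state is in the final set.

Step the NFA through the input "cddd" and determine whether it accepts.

start: ε-closure({0}) = {0,2}
'c' @ 1: {1,2,3,4,6,8,10,12}
'd' @ 2: {1,2,3,4,5,6,8,9,10,11,12}  (accept∈set)
'd' @ 3: {1,2,3,4,5,6,8,9,10,11,12}  (accept∈set)
'd' @ 4: {1,2,3,4,5,6,8,9,10,11,12}  (accept∈set)
end set {1,2,3,4,5,6,8,9,10,11,12} — state 5 in

Answer: ACCEPT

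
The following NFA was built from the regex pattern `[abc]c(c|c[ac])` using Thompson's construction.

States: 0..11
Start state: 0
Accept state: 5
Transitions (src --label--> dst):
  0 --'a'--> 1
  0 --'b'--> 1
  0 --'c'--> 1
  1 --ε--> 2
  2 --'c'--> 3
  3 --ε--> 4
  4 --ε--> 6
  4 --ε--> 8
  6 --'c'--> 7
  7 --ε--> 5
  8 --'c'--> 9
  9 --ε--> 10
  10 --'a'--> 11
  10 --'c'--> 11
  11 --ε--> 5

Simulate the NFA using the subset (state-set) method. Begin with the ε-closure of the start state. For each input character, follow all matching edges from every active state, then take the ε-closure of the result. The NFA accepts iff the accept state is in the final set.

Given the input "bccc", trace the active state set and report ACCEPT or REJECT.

Answer: ACCEPT

Trace:
S₀ = ε-closure({0}) = {0}
'b' @ 1: {1,2}
'c' @ 2: {3,4,6,8}
'c' @ 3: {5,7,9,10}  (accept∈set)
'c' @ 4: {5,11}  (accept∈set)
end set {5,11} — state 5 in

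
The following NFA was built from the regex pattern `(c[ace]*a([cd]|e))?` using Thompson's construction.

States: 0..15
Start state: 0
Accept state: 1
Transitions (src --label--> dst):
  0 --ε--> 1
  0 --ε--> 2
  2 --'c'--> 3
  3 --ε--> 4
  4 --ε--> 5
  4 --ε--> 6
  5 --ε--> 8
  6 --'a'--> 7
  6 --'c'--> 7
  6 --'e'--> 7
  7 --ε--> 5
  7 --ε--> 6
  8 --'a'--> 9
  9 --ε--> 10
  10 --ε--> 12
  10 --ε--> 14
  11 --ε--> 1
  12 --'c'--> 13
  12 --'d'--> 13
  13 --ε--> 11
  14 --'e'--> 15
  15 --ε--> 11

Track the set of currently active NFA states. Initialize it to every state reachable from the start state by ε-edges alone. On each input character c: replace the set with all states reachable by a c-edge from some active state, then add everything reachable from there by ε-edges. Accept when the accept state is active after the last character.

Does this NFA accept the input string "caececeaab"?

Answer: REJECT

Trace:
initial (ε-close {0}): {0,1,2}
'c' @ 1: {3,4,5,6,8}
'a' @ 2: {5,6,7,8,9,10,12,14}
'e' @ 3: {1,5,6,7,8,11,15}  ✓accept
'c' @ 4: {5,6,7,8}
'e' @ 5: {5,6,7,8}
'c' @ 6: {5,6,7,8}
'e' @ 7: {5,6,7,8}
'a' @ 8: {5,6,7,8,9,10,12,14}
'a' @ 9: {5,6,7,8,9,10,12,14}
'b' @ 10: {}  — state set empty
after full input: {}  (accept=1 not in)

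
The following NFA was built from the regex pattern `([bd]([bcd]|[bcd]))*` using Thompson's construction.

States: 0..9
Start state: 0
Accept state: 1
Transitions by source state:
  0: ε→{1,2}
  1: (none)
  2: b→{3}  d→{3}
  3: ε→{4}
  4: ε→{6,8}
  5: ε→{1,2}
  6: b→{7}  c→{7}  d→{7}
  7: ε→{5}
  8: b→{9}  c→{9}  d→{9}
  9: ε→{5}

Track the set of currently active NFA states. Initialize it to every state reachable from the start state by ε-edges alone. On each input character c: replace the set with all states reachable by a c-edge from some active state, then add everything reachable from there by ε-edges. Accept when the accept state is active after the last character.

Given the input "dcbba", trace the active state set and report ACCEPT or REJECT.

S₀ = ε-closure({0}) = {0,1,2}
'd' @ 1: {3,4,6,8}
'c' @ 2: {1,2,5,7,9}  ✓accept
'b' @ 3: {3,4,6,8}
'b' @ 4: {1,2,5,7,9}  ✓accept
'a' @ 5: {}  — dead — no transitions
final: {}; accept 1 not in set

Answer: REJECT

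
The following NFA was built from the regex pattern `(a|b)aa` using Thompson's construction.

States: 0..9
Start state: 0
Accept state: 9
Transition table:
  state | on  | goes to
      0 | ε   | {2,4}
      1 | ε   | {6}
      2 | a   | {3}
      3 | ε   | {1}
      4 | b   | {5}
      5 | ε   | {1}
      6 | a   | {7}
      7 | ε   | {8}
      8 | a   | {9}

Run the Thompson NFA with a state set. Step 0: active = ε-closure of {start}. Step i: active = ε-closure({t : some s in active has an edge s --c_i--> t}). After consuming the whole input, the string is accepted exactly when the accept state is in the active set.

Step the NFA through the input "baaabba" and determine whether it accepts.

Answer: REJECT

Steps:
S₀ = ε-closure({0}) = {0,2,4}
'b' @ 1: {1,5,6}
'a' @ 2: {7,8}
'a' @ 3: {9}  [accepting]
'a' @ 4: {}  — no active states
rest 'bba' ignored (set empty)
after full input: {}  (accept=9 not in)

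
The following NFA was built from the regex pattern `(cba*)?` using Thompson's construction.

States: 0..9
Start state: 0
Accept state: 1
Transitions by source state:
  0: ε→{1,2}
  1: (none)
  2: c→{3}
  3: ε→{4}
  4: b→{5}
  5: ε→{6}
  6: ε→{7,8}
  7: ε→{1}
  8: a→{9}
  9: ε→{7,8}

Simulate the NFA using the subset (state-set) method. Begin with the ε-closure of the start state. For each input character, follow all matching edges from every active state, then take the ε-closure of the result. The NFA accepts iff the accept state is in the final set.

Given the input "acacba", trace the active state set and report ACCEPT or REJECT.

Answer: REJECT

Derivation:
S₀ = ε-closure({0}) = {0,1,2}
'a' @ 1: {}  — state set empty
rest 'cacba' ignored (set empty)
after full input: {}  (accept=1 not in)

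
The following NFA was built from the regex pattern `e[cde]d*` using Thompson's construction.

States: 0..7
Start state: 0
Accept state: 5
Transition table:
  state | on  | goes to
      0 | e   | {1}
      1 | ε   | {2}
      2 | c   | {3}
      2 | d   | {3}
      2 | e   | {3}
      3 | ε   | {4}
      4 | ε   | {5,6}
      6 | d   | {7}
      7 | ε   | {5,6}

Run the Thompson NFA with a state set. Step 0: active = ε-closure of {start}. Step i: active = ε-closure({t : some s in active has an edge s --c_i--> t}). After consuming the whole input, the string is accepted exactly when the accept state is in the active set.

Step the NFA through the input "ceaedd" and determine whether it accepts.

Answer: REJECT

Derivation:
initial (ε-close {0}): {0}
'c' @ 1: {}  — state set empty
rest 'eaedd' ignored (set empty)
end set {} — state 5 not in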